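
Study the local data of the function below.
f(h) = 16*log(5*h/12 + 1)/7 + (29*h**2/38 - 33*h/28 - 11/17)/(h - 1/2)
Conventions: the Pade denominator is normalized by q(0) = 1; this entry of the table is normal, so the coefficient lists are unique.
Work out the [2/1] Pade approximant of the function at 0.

Taylor coefficients needed (expand at 0): a_0 = 22/17, a_1 = 4211/714, a_2 = 332341/40698, a_3 = 12295351/732564.
Write the denominator as Q(h) = 1 + q1*h. Requiring Q*f - P = O(h^4) with deg P <= 2 kills the coefficients of h^3..h^3 in Q*f:
  h^3: a_3 + q1*a_2 = 0, i.e. 12295351/732564 + (332341/40698)*q1 = 0.
Solving this linear system: q1 = -12295351/5982138.
The numerator is Q*f truncated at degree 2: P0 = a_0 = 22/17; P1 = a_1 + q1*a_0 = 135587047/41874966; P2 = a_2 + q1*a_1 = -18884440969/4773746124.

The Pade approximant has numerator coefficients [22/17, 135587047/41874966, -18884440969/4773746124]; denominator coefficients [1, -12295351/5982138].


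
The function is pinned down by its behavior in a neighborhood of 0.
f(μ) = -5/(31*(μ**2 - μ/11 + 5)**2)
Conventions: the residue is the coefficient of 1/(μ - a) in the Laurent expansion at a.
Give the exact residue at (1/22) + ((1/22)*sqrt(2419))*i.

The factor μ**2 - μ/11 + 5 splits as (μ - a)(μ - a') with a = (1/22) + ((1/22)*sqrt(2419))*i, a' = (1/22) - ((1/22)*sqrt(2419))*i. At the order-2 pole a set g(μ) = (μ - a)^2*f(μ) = [-5/31] / (μ - a')^2.
Order-2 pole: residue = g'(a); g'((1/22) + ((1/22)*sqrt(2419))*i) = ((13310/181398391)*sqrt(2419))*i, so the residue is ((13310/181398391)*sqrt(2419))*i.

The residue is ((13310/181398391)*sqrt(2419))*i.


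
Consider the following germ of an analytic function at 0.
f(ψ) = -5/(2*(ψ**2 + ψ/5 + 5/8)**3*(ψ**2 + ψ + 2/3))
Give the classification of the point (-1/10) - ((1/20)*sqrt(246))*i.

The denominator factor ψ**2 + ψ/5 + 5/8 vanishes at (-1/10) - ((1/20)*sqrt(246))*i and appears to the power 3; the numerator there equals -5/2, nonzero, and no other factor vanishes.
Hence a pole whose order is the multiplicity, 3.

The point is a pole of order 3.


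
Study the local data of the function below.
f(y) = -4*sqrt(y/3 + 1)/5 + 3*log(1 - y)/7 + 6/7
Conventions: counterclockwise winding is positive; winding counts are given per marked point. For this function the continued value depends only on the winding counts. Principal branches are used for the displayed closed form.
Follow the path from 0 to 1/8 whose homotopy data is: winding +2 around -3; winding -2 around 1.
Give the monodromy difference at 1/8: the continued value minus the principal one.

The rational part is single-valued and drops out of the difference; each branch term changes only by its own monodromy.
(-4/5)*sqrt(1 - y/(-3)): winding +2 is even, the square root returns to the same sheet, contribution 0.
(3/7)*log(1 - y/(1)): each positive loop around 1 adds 2*pi*i to the log, so winding -2 contributes (3/7)*(-2)*2*pi*i = -(12/7)*pi*i.
Summing the contributions at y = 1/8 gives -(12/7)*pi*i.

Continued minus principal equals -(12/7)*pi*i.


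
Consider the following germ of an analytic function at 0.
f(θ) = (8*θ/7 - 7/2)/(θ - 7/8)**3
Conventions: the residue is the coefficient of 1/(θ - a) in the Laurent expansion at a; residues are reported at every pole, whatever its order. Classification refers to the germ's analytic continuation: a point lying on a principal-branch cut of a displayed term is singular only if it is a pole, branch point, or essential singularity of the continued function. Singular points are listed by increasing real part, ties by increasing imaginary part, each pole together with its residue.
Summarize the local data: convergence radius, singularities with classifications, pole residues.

Denominator factor (θ - 7/8)^3: pole of order 3 at 7/8, modulus 7/8.
The radius of convergence is the smallest modulus among the singular points: 7/8.
At the order-3 pole 7/8 set g(θ) = (θ - (7/8))^3*f(θ) = 8*θ/7 - 7/2.
Order-3 pole: residue = g''(a)/2; g''(7/8) = 0, so the residue is 0.

Radius of convergence at 0: 7/8.
At 7/8: a pole of order 3; residue 0.


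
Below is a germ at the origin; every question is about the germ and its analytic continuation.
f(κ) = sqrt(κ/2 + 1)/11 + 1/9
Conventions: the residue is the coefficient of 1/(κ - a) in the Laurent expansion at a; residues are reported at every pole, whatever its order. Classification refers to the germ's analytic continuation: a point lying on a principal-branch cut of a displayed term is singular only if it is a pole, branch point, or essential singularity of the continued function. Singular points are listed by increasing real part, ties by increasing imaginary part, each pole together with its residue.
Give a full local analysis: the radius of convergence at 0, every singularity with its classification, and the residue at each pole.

Radius of convergence at 0: 2.
At -2: an algebraic (square-root) branch point.

Branch term (1/11)*sqrt(1 - κ/(-2)): its argument vanishes at κ = -2, a square-root branch point, modulus 2.
The radius of convergence is the smallest modulus among the singular points: 2.


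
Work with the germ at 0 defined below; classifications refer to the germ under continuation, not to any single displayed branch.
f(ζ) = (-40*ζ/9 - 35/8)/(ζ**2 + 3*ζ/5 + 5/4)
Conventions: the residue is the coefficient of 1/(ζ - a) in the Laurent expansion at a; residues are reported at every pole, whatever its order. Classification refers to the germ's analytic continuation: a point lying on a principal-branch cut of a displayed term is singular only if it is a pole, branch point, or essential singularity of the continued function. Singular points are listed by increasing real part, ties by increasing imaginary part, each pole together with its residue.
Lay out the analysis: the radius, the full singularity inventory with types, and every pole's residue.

Denominator factor (ζ**2 + 3*ζ/5 + 5/4): discriminant -116/25, complex-conjugate roots (-3/10) + ((1/5)*sqrt(29))*i and (-3/10) - ((1/5)*sqrt(29))*i; poles of order 1, moduli (1/2)*sqrt(5) and (1/2)*sqrt(5).
The radius of convergence is the smallest modulus among the singular points: (1/2)*sqrt(5).
The factor ζ**2 + 3*ζ/5 + 5/4 splits as (ζ - a)(ζ - a') with a = (-3/10) - ((1/5)*sqrt(29))*i, a' = (-3/10) + ((1/5)*sqrt(29))*i. At the order-1 pole a set g(ζ) = (ζ - a)*f(ζ) = [-40*ζ/9 - 35/8] / (ζ - a').
Simple pole: residue = g(a) at a = (-3/10) - ((1/5)*sqrt(29))*i, which is (-20/9) - ((365/1392)*sqrt(29))*i.
The factor ζ**2 + 3*ζ/5 + 5/4 splits as (ζ - a)(ζ - a') with a = (-3/10) + ((1/5)*sqrt(29))*i, a' = (-3/10) - ((1/5)*sqrt(29))*i. At the order-1 pole a set g(ζ) = (ζ - a)*f(ζ) = [-40*ζ/9 - 35/8] / (ζ - a').
Simple pole: residue = g(a) at a = (-3/10) + ((1/5)*sqrt(29))*i, which is (-20/9) + ((365/1392)*sqrt(29))*i.
List the singular points by increasing real part (a conjugate pair: the negative imaginary part first).

Radius of convergence at 0: (1/2)*sqrt(5).
At (-3/10) - ((1/5)*sqrt(29))*i: a pole of order 1; residue (-20/9) - ((365/1392)*sqrt(29))*i.
At (-3/10) + ((1/5)*sqrt(29))*i: a pole of order 1; residue (-20/9) + ((365/1392)*sqrt(29))*i.


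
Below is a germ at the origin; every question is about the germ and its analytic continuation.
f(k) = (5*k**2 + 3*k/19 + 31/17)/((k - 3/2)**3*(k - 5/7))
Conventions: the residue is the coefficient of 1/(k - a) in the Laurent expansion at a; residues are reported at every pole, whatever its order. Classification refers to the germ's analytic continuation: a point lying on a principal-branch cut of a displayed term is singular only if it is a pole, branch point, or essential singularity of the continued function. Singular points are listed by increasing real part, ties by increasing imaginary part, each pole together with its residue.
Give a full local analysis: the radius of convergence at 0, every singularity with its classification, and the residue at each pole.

Denominator factor (k - 3/2)^3: pole of order 3 at 3/2, modulus 3/2.
Denominator factor (k - 5/7): pole of order 1 at 5/7, modulus 5/7.
The radius of convergence is the smallest modulus among the singular points: 5/7.
At the order-1 pole 5/7 set g(k) = (k - (5/7))*f(k) = (5*k**2 + 3*k/19 + 31/17)/(k - 3/2)**3.
Simple pole: residue = g(a) at a = 5/7, which is -3977176/429913.
At the order-3 pole 3/2 set g(k) = (k - (3/2))^3*f(k) = (5*k**2 + 3*k/19 + 31/17)/(k - 5/7).
Order-3 pole: residue = g''(a)/2; g''(3/2) = 7954352/429913, so the residue is 3977176/429913.
List the singular points by increasing real part (a conjugate pair: the negative imaginary part first).

Radius of convergence at 0: 5/7.
At 5/7: a pole of order 1; residue -3977176/429913.
At 3/2: a pole of order 3; residue 3977176/429913.


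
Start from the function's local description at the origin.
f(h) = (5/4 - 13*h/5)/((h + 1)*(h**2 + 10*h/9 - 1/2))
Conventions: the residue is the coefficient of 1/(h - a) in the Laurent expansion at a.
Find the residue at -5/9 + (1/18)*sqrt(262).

The residue is 63/20 - (243/1310)*sqrt(262).

The factor h**2 + 10*h/9 - 1/2 splits as (h - a)(h - a') with a = -5/9 + (1/18)*sqrt(262), a' = -5/9 - (1/18)*sqrt(262). At the order-1 pole a set g(h) = (h - a)*f(h) = [(5/4 - 13*h/5)/(h + 1)] / (h - a').
Simple pole: residue = g(a) at a = -5/9 + (1/18)*sqrt(262), which is 63/20 - (243/1310)*sqrt(262).


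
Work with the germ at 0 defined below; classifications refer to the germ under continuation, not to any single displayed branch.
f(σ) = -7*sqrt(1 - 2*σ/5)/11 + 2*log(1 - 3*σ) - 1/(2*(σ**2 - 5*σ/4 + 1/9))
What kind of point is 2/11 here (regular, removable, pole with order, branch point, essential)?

The point is a regular point.

Denominator factors: σ**2 - 5*σ/4 + 1/9 = -181/2178 at σ = 2/11 — none vanishes.
Branch term sqrt(1 - σ/(5/2)): argument at 2/11 is 51/55, nonzero, so 2/11 is not its branch point (a point on a principal cut is still regular for the continued germ).
Branch term log(1 - σ/(1/3)): argument at 2/11 is 5/11, nonzero, so 2/11 is not its branch point (a point on a principal cut is still regular for the continued germ).
So the germ continues analytically to 2/11.


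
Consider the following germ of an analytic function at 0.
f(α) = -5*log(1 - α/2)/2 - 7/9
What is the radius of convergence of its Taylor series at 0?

Branch term (-5/2)*log(1 - α/(2)): its argument vanishes at α = 2, a logarithmic branch point, modulus 2.
The radius of convergence is the smallest modulus among the singular points: 2.

The radius of convergence is 2.


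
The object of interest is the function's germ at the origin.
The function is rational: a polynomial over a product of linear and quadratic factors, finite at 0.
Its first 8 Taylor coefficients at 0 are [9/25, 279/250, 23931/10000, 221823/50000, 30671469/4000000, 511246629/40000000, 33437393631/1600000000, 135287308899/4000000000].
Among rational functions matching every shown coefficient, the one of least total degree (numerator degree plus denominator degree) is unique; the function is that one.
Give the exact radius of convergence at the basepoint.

No rational of total degree below 3 reproduces all 8 coefficients; solving the [0/3] Pade equations on them gives f(κ) = -2/(5*(κ - 4/3)**2*(κ - 5/8)), whose expansion matches every shown term.
Denominator factor (κ - 4/3)^2: pole of order 2 at 4/3, modulus 4/3.
Denominator factor (κ - 5/8): pole of order 1 at 5/8, modulus 5/8.
The radius of convergence is the smallest modulus among the singular points: 5/8.

The radius of convergence is 5/8.


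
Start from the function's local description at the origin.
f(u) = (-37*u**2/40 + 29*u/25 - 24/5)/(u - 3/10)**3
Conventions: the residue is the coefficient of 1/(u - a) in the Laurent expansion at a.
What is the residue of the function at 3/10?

At the order-3 pole 3/10 set g(u) = (u - (3/10))^3*f(u) = -37*u**2/40 + 29*u/25 - 24/5.
Order-3 pole: residue = g''(a)/2; g''(3/10) = -37/20, so the residue is -37/40.

The residue is -37/40.


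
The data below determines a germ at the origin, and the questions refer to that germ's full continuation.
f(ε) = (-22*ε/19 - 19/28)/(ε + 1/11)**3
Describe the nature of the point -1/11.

The denominator factor ε + 1/11 vanishes at -1/11 and appears to the power 3; the numerator there equals -305/532, nonzero, and no other factor vanishes.
Hence a pole whose order is the multiplicity, 3.

The point is a pole of order 3.


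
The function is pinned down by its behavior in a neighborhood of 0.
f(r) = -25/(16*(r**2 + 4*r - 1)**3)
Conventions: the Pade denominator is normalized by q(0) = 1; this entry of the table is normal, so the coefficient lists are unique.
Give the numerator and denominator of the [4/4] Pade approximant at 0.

The Pade approximant has numerator coefficients [25/16, -474325/796696, 511275/3186784, -13775/398348, 18025/3186784]; denominator coefficients [1, -1232990/99587, 9893985/199174, -5815960/99587, -2476619/99587].

Taylor coefficients needed (expand at 0): a_0 = 25/16, a_1 = 75/4, a_2 = 2475/16, a_3 = 1075, a_4 = 54075/8, a_5 = 79575/2, a_6 = 1787725/8, a_7 = 1211775, a_8 = 102305175/16.
Write the denominator as Q(r) = 1 + q1*r + q2*r^2 + q3*r^3 + q4*r^4. Requiring Q*f - P = O(r^9) with deg P <= 4 kills the coefficients of r^5..r^8 in Q*f:
  r^5: a_5 + q1*a_4 + q2*a_3 + q3*a_2 + q4*a_1 = 0, i.e. 79575/2 + (54075/8)*q1 + (1075)*q2 + (2475/16)*q3 + (75/4)*q4 = 0.
  r^6: a_6 + q1*a_5 + q2*a_4 + q3*a_3 + q4*a_2 = 0, i.e. 1787725/8 + (79575/2)*q1 + (54075/8)*q2 + (1075)*q3 + (2475/16)*q4 = 0.
  r^7: a_7 + q1*a_6 + q2*a_5 + q3*a_4 + q4*a_3 = 0, i.e. 1211775 + (1787725/8)*q1 + (79575/2)*q2 + (54075/8)*q3 + (1075)*q4 = 0.
  r^8: a_8 + q1*a_7 + q2*a_6 + q3*a_5 + q4*a_4 = 0, i.e. 102305175/16 + (1211775)*q1 + (1787725/8)*q2 + (79575/2)*q3 + (54075/8)*q4 = 0.
Solving this linear system: q1 = -1232990/99587, q2 = 9893985/199174, q3 = -5815960/99587, q4 = -2476619/99587.
The numerator is Q*f truncated at degree 4: P0 = a_0 = 25/16; P1 = a_1 + q1*a_0 = -474325/796696; P2 = a_2 + q1*a_1 + q2*a_0 = 511275/3186784; P3 = a_3 + q1*a_2 + q2*a_1 + q3*a_0 = -13775/398348; P4 = a_4 + q1*a_3 + q2*a_2 + q3*a_1 + q4*a_0 = 18025/3186784.


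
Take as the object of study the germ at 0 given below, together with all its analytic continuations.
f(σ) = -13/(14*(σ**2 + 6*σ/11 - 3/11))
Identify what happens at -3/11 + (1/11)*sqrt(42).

The point is a pole of order 1.

The denominator factor σ**2 + 6*σ/11 - 3/11 vanishes at -3/11 + (1/11)*sqrt(42) and appears to the power 1; the numerator there equals -13/14, nonzero, and no other factor vanishes.
Hence a pole whose order is the multiplicity, 1.


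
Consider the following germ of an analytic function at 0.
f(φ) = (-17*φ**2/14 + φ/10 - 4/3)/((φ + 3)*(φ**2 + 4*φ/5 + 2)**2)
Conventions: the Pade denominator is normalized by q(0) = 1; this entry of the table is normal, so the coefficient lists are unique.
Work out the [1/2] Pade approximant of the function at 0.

Taylor coefficients needed (expand at 0): a_0 = -1/9, a_1 = 29/216, a_2 = -5377/56700, a_3 = 5683/1701000.
Write the denominator as Q(φ) = 1 + q1*φ + q2*φ^2. Requiring Q*f - P = O(φ^4) with deg P <= 1 kills the coefficients of φ^2..φ^3 in Q*f:
  φ^2: a_2 + q1*a_1 + q2*a_0 = 0, i.e. -5377/56700 + (29/216)*q1 + (-1/9)*q2 = 0.
  φ^3: a_3 + q1*a_2 + q2*a_1 = 0, i.e. 5683/1701000 + (-5377/56700)*q1 + (29/216)*q2 = 0.
Solving this linear system: q1 = 504622/305715, q2 = 12208919/10700025.
The numerator is Q*f truncated at degree 1: P0 = a_0 = -1/9; P1 = a_1 + q1*a_0 = -360577/7337160.

The Pade approximant has numerator coefficients [-1/9, -360577/7337160]; denominator coefficients [1, 504622/305715, 12208919/10700025].


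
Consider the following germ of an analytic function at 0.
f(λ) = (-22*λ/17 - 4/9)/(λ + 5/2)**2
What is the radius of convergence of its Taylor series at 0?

Denominator factor (λ + 5/2)^2: pole of order 2 at -5/2, modulus 5/2.
The radius of convergence is the smallest modulus among the singular points: 5/2.

The radius of convergence is 5/2.


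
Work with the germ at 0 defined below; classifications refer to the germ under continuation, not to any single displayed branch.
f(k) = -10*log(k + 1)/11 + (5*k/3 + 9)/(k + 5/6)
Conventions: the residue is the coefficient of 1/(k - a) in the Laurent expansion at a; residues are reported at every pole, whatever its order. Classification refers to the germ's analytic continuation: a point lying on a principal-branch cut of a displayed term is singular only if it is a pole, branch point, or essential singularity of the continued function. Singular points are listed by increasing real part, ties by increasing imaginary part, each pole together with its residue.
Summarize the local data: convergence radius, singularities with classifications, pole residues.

Denominator factor (k + 5/6): pole of order 1 at -5/6, modulus 5/6.
Branch term (-10/11)*log(1 - k/(-1)): its argument vanishes at k = -1, a logarithmic branch point, modulus 1.
The radius of convergence is the smallest modulus among the singular points: 5/6.
The branch term is analytic at -5/6 and contributes nothing to the residue; only the rational part matters.
At the order-1 pole -5/6 set g(k) = (k - (-5/6))*(rational part) = 5*k/3 + 9.
Simple pole: residue = g(a) at a = -5/6, which is 137/18.
List the singular points by increasing real part (a conjugate pair: the negative imaginary part first).

Radius of convergence at 0: 5/6.
At -1: a logarithmic branch point.
At -5/6: a pole of order 1; residue 137/18.


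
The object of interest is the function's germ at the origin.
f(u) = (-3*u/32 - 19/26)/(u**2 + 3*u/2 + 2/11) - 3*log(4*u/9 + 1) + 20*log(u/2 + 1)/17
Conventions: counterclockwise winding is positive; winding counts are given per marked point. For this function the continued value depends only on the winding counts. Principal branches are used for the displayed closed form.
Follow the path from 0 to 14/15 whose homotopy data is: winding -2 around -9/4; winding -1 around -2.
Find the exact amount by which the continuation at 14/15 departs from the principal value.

Continued minus principal equals (164/17)*pi*i.

The rational part is single-valued and drops out of the difference; each branch term changes only by its own monodromy.
(20/17)*log(1 - u/(-2)): each positive loop around -2 adds 2*pi*i to the log, so winding -1 contributes (20/17)*(-1)*2*pi*i = -(40/17)*pi*i.
(-3)*log(1 - u/(-9/4)): each positive loop around -9/4 adds 2*pi*i to the log, so winding -2 contributes (-3)*(-2)*2*pi*i = (12)*pi*i.
Summing the contributions at u = 14/15 gives (164/17)*pi*i.


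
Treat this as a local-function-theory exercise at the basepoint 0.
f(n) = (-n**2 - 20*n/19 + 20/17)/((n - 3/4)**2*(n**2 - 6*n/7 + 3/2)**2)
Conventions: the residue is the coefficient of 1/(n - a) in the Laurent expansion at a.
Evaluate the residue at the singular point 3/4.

The residue is -514021760/432785439.

At the order-2 pole 3/4 set g(n) = (n - (3/4))^2*f(n) = (-n**2 - 20*n/19 + 20/17)/(n**2 - 6*n/7 + 3/2)**2.
Order-2 pole: residue = g'(a); g'(3/4) = -514021760/432785439, so the residue is -514021760/432785439.


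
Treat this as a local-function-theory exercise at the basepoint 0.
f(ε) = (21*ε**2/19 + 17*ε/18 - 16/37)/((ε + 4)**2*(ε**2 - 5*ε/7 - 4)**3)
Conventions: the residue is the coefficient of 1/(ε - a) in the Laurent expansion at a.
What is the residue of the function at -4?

The residue is 1784290459/370084755456.

At the order-2 pole -4 set g(ε) = (ε - (-4))^2*f(ε) = (21*ε**2/19 + 17*ε/18 - 16/37)/(ε**2 - 5*ε/7 - 4)**3.
Order-2 pole: residue = g'(a); g'(-4) = 1784290459/370084755456, so the residue is 1784290459/370084755456.


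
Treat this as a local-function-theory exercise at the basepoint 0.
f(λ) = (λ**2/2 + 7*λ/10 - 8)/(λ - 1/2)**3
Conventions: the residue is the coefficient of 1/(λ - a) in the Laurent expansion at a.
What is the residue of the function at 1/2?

At the order-3 pole 1/2 set g(λ) = (λ - (1/2))^3*f(λ) = λ**2/2 + 7*λ/10 - 8.
Order-3 pole: residue = g''(a)/2; g''(1/2) = 1, so the residue is 1/2.

The residue is 1/2.


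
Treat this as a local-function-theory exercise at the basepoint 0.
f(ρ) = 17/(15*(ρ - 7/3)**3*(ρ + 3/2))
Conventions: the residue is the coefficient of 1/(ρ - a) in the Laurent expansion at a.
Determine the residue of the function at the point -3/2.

At the order-1 pole -3/2 set g(ρ) = (ρ - (-3/2))*f(ρ) = 17/(15*(ρ - 7/3)**3).
Simple pole: residue = g(a) at a = -3/2, which is -1224/60835.

The residue is -1224/60835.


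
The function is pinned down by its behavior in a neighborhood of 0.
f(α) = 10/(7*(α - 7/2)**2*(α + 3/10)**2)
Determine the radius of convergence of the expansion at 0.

Denominator factor (α + 3/10)^2: pole of order 2 at -3/10, modulus 3/10.
Denominator factor (α - 7/2)^2: pole of order 2 at 7/2, modulus 7/2.
The radius of convergence is the smallest modulus among the singular points: 3/10.

The radius of convergence is 3/10.


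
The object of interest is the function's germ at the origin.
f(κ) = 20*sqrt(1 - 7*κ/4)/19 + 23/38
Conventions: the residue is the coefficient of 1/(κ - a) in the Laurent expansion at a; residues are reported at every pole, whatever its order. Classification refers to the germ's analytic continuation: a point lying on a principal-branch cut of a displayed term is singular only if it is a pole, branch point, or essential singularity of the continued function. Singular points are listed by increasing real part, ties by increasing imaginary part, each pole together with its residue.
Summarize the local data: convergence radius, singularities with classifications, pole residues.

Radius of convergence at 0: 4/7.
At 4/7: an algebraic (square-root) branch point.

Branch term (20/19)*sqrt(1 - κ/(4/7)): its argument vanishes at κ = 4/7, a square-root branch point, modulus 4/7.
The radius of convergence is the smallest modulus among the singular points: 4/7.


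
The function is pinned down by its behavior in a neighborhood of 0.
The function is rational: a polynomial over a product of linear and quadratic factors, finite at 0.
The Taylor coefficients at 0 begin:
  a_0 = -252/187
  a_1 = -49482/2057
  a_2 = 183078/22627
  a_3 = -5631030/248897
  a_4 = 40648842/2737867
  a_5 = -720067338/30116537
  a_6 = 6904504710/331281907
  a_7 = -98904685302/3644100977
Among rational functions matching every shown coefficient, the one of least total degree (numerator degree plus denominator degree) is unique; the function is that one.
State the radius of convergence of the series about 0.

No rational of total degree below 4 reproduces all 8 coefficients; solving the [2/2] Pade equations on them gives f(ξ) = (-6*ξ**2/11 + 30*ξ + 28/17)/(ξ**2 - 4*ξ/9 - 11/9), whose expansion matches every shown term.
Denominator factor (ξ**2 - 4*ξ/9 - 11/9): discriminant 412/81, real irrational roots 2/9 + (1/9)*sqrt(103) and 2/9 - (1/9)*sqrt(103); poles of order 1, moduli 2/9 + (1/9)*sqrt(103) and -2/9 + (1/9)*sqrt(103).
The radius of convergence is the smallest modulus among the singular points: -2/9 + (1/9)*sqrt(103).

The radius of convergence is -2/9 + (1/9)*sqrt(103).


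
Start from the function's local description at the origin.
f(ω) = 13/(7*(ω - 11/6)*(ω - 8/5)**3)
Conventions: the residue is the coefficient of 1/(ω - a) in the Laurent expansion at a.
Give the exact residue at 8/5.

The residue is -351000/2401.

At the order-3 pole 8/5 set g(ω) = (ω - (8/5))^3*f(ω) = 13/(7*(ω - 11/6)).
Order-3 pole: residue = g''(a)/2; g''(8/5) = -702000/2401, so the residue is -351000/2401.


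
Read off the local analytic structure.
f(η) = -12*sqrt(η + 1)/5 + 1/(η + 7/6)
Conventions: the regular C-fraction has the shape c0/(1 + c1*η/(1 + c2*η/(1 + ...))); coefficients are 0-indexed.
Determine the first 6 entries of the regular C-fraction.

Taylor coefficients (expand at 0): a_0 = -54/35, a_1 = -474/245, a_2 = 3189/3430, a_3 = -33123/48020, a_4 = 299253/537824, a_5 = -17400549/37647680.
c0 = a_0 = -54/35. Peel one level at a time: if S = 1 + c*η/S' with S'(0) = 1, then c is the η-coefficient of S and S' = c*η/(S - 1).
S_1 = c0/f = 1 + (-79/63)*η + (4933/2268)*η^2 + ...; c1 = -79/63.
S_2 = c1*η/(S_1 - 1) = 1 + (4933/2844)*η + (-12541/99856)*η^2 + ...; c2 = 4933/2844.
S_3 = c2*η/(S_2 - 1) = 1 + (112869/1558828)*η + (-10508985/389351824)*η^2 + ...; c3 = 112869/1558828.
S_4 = c3*η/(S_3 - 1) = 1 + (92245535/247459012)*η + (-83245381/2516426896)*η^2 + ...; c4 = 92245535/247459012.
S_5 = c4*η/(S_4 - 1) = 1 + (5198094487/58574747060)*η + ...; c5 = 5198094487/58574747060.

The regular C-fraction coefficients are [-54/35, -79/63, 4933/2844, 112869/1558828, 92245535/247459012, 5198094487/58574747060].


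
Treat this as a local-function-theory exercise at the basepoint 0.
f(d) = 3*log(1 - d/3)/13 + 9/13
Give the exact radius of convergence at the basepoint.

The radius of convergence is 3.

Branch term (3/13)*log(1 - d/(3)): its argument vanishes at d = 3, a logarithmic branch point, modulus 3.
The radius of convergence is the smallest modulus among the singular points: 3.


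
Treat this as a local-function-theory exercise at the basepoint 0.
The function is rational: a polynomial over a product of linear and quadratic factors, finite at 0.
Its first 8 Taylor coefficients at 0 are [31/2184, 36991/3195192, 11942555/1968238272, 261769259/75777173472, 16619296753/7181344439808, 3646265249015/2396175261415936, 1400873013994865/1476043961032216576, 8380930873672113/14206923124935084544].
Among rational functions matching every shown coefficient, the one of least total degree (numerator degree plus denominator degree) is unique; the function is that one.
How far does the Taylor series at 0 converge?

The radius of convergence is 3 - sqrt(2).

No rational of total degree below 5 reproduces all 8 coefficients; solving the [1/4] Pade equations on them gives f(ω) = (31/39 - 2*ω/19)/((ω**2 - 6*ω + 7)*(ω**2 - 8*ω/11 + 8)), whose expansion matches every shown term.
Denominator factor (ω**2 - 8*ω/11 + 8): discriminant -3808/121, complex-conjugate roots (4/11) + ((2/11)*sqrt(238))*i and (4/11) - ((2/11)*sqrt(238))*i; poles of order 1, moduli (2)*sqrt(2) and (2)*sqrt(2).
Denominator factor (ω**2 - 6*ω + 7): discriminant 8, real irrational roots 3 + sqrt(2) and 3 - sqrt(2); poles of order 1, moduli 3 + sqrt(2) and 3 - sqrt(2).
The radius of convergence is the smallest modulus among the singular points: 3 - sqrt(2).


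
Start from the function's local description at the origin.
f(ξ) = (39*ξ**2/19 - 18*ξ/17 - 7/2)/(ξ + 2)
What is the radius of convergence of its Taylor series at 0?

The radius of convergence is 2.

Denominator factor (ξ + 2): pole of order 1 at -2, modulus 2.
The radius of convergence is the smallest modulus among the singular points: 2.


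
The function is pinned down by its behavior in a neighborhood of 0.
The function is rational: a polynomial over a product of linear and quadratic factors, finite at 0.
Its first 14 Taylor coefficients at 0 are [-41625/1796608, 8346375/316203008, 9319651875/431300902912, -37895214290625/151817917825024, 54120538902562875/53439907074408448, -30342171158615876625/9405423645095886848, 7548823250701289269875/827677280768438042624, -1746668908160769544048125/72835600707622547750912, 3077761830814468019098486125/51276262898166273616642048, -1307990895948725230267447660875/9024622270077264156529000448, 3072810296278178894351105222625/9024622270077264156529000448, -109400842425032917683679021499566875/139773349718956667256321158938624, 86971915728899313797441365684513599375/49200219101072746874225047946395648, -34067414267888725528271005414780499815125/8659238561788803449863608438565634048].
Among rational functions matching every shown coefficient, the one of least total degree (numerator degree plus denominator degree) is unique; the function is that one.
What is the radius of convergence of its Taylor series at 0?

The radius of convergence is -5/4 + (1/20)*sqrt(1265).

No rational of total degree below 12 reproduces all 14 coefficients; solving the [2/10] Pade equations on them gives f(z) = (28*z**2/31 + 39*z/8 + 37/29)/((z**2 - 5*z/2 - 8/5)**3*(z**2 + z/2 + 11/3)**2), whose expansion matches every shown term.
Denominator factor (z**2 - 5*z/2 - 8/5)^3: discriminant 253/20, real irrational roots 5/4 + (1/20)*sqrt(1265) and 5/4 - (1/20)*sqrt(1265); poles of order 3, moduli 5/4 + (1/20)*sqrt(1265) and -5/4 + (1/20)*sqrt(1265).
Denominator factor (z**2 + z/2 + 11/3)^2: discriminant -173/12, complex-conjugate roots (-1/4) + ((1/12)*sqrt(519))*i and (-1/4) - ((1/12)*sqrt(519))*i; poles of order 2, moduli (1/3)*sqrt(33) and (1/3)*sqrt(33).
The radius of convergence is the smallest modulus among the singular points: -5/4 + (1/20)*sqrt(1265).


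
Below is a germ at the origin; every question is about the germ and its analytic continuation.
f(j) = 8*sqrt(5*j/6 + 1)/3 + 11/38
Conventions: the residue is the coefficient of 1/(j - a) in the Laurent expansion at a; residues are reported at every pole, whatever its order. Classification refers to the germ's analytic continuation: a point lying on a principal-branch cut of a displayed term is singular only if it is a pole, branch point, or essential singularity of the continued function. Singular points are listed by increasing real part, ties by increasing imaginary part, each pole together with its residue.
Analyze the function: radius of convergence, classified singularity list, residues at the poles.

Radius of convergence at 0: 6/5.
At -6/5: an algebraic (square-root) branch point.

Branch term (8/3)*sqrt(1 - j/(-6/5)): its argument vanishes at j = -6/5, a square-root branch point, modulus 6/5.
The radius of convergence is the smallest modulus among the singular points: 6/5.


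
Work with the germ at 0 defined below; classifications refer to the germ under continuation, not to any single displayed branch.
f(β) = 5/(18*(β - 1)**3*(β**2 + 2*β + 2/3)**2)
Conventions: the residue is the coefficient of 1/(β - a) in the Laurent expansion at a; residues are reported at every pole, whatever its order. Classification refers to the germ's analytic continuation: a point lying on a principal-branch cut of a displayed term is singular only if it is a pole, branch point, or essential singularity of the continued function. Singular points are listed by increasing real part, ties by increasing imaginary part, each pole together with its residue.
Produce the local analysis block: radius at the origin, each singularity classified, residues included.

Denominator factor (β - 1)^3: pole of order 3 at 1, modulus 1.
Denominator factor (β**2 + 2*β + 2/3)^2: discriminant 4/3, real irrational roots -1 + (1/3)*sqrt(3) and -1 - (1/3)*sqrt(3); poles of order 2, moduli 1 - (1/3)*sqrt(3) and 1 + (1/3)*sqrt(3).
The radius of convergence is the smallest modulus among the singular points: 1 - (1/3)*sqrt(3).
The factor β**2 + 2*β + 2/3 splits as (β - a)(β - a') with a = -1 - (1/3)*sqrt(3), a' = -1 + (1/3)*sqrt(3). At the order-2 pole a set g(β) = (β - a)^2*f(β) = [5/(18*(β - 1)**3)] / (β - a')^2.
Order-2 pole: residue = g'(a); g'(-1 - (1/3)*sqrt(3)) = -915/29282 - (135/58564)*sqrt(3), so the residue is -915/29282 - (135/58564)*sqrt(3).
The factor β**2 + 2*β + 2/3 splits as (β - a)(β - a') with a = -1 + (1/3)*sqrt(3), a' = -1 - (1/3)*sqrt(3). At the order-2 pole a set g(β) = (β - a)^2*f(β) = [5/(18*(β - 1)**3)] / (β - a')^2.
Order-2 pole: residue = g'(a); g'(-1 + (1/3)*sqrt(3)) = -915/29282 + (135/58564)*sqrt(3), so the residue is -915/29282 + (135/58564)*sqrt(3).
At the order-3 pole 1 set g(β) = (β - (1))^3*f(β) = 5/(18*(β**2 + 2*β + 2/3)**2).
Order-3 pole: residue = g''(a)/2; g''(1) = 1830/14641, so the residue is 915/14641.
List the singular points by increasing real part (a conjugate pair: the negative imaginary part first).

Radius of convergence at 0: 1 - (1/3)*sqrt(3).
At -1 - (1/3)*sqrt(3): a pole of order 2; residue -915/29282 - (135/58564)*sqrt(3).
At -1 + (1/3)*sqrt(3): a pole of order 2; residue -915/29282 + (135/58564)*sqrt(3).
At 1: a pole of order 3; residue 915/14641.


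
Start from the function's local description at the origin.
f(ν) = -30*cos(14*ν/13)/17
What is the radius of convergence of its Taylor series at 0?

The radius of convergence is infinite.

The factor cos(14*ν/13) is entire and contributes no finite singular point.
The polynomial part has no poles.
No finite singular points: the Taylor series at 0 converges everywhere.


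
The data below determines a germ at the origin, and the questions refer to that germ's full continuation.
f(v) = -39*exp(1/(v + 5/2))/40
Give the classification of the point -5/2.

The point is an essential singularity.

The exponent 1/(v - (-5/2)) has a pole at -5/2, so exp(1/(v - (-5/2))) takes every nonzero value near it: an essential singularity (not a pole of any order).


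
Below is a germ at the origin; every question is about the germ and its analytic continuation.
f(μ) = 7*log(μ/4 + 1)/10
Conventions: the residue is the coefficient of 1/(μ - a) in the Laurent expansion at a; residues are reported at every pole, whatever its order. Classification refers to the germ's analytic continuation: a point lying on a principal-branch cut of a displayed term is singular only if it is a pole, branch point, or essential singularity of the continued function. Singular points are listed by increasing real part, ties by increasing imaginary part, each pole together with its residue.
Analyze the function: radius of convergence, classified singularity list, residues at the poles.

Branch term (7/10)*log(1 - μ/(-4)): its argument vanishes at μ = -4, a logarithmic branch point, modulus 4.
The radius of convergence is the smallest modulus among the singular points: 4.

Radius of convergence at 0: 4.
At -4: a logarithmic branch point.


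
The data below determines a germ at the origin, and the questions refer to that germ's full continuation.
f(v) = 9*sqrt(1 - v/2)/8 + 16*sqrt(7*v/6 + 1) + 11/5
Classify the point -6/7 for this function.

The term (16)*sqrt(1 - v/(-6/7)) has argument 1 - -6/7/(-6/7) = 0 at -6/7: a square-root (algebraic, two-sheeted) branch point; the remaining terms are analytic or single-valued there.

The point is an algebraic (square-root) branch point.


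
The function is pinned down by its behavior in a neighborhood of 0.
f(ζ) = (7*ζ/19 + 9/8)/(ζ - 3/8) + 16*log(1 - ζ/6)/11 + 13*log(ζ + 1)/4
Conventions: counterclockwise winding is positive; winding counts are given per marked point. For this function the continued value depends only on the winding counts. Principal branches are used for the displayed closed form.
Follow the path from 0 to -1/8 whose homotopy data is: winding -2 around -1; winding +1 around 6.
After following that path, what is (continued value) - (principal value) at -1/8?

The rational part is single-valued and drops out of the difference; each branch term changes only by its own monodromy.
(16/11)*log(1 - ζ/(6)): each positive loop around 6 adds 2*pi*i to the log, so winding +1 contributes (16/11)*(1)*2*pi*i = (32/11)*pi*i.
(13/4)*log(1 - ζ/(-1)): each positive loop around -1 adds 2*pi*i to the log, so winding -2 contributes (13/4)*(-2)*2*pi*i = -(13)*pi*i.
Summing the contributions at ζ = -1/8 gives -(111/11)*pi*i.

Continued minus principal equals -(111/11)*pi*i.


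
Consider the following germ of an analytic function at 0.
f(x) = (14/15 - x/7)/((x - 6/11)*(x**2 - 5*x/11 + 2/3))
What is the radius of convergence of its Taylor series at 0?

The radius of convergence is 6/11.

Denominator factor (x**2 - 5*x/11 + 2/3): discriminant -893/363, complex-conjugate roots (5/22) + ((1/66)*sqrt(2679))*i and (5/22) - ((1/66)*sqrt(2679))*i; poles of order 1, moduli (1/3)*sqrt(6) and (1/3)*sqrt(6).
Denominator factor (x - 6/11): pole of order 1 at 6/11, modulus 6/11.
The radius of convergence is the smallest modulus among the singular points: 6/11.


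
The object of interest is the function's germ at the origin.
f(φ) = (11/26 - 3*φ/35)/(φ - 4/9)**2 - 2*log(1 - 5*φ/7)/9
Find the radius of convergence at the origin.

Denominator factor (φ - 4/9)^2: pole of order 2 at 4/9, modulus 4/9.
Branch term (-2/9)*log(1 - φ/(7/5)): its argument vanishes at φ = 7/5, a logarithmic branch point, modulus 7/5.
The radius of convergence is the smallest modulus among the singular points: 4/9.

The radius of convergence is 4/9.


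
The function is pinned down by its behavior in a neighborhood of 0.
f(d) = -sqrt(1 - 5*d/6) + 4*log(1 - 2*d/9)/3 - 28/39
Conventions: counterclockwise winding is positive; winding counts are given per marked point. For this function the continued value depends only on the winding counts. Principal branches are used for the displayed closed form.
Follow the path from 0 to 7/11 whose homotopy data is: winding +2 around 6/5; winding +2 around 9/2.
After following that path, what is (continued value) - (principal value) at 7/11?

Continued minus principal equals (16/3)*pi*i.

The rational part is single-valued and drops out of the difference; each branch term changes only by its own monodromy.
(-1)*sqrt(1 - d/(6/5)): winding +2 is even, the square root returns to the same sheet, contribution 0.
(4/3)*log(1 - d/(9/2)): each positive loop around 9/2 adds 2*pi*i to the log, so winding +2 contributes (4/3)*(2)*2*pi*i = (16/3)*pi*i.
Summing the contributions at d = 7/11 gives (16/3)*pi*i.


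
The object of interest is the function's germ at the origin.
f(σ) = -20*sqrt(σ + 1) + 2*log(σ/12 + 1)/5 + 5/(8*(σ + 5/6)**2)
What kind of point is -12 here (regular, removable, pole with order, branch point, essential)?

The point is a logarithmic branch point.

The term (2/5)*log(1 - σ/(-12)) has argument 1 - -12/(-12) = 0 at -12: a logarithmic (infinitely-sheeted) branch point; the remaining terms are analytic or single-valued there.


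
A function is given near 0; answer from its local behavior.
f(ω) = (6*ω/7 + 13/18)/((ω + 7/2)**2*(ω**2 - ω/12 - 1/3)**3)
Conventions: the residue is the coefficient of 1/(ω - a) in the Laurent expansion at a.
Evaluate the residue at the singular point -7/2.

At the order-2 pole -7/2 set g(ω) = (ω - (-7/2))^2*f(ω) = (6*ω/7 + 13/18)/(ω**2 - ω/12 - 1/3)**3.
Order-2 pole: residue = g'(a); g'(-7/2) = -88109568/51590355607, so the residue is -88109568/51590355607.

The residue is -88109568/51590355607.


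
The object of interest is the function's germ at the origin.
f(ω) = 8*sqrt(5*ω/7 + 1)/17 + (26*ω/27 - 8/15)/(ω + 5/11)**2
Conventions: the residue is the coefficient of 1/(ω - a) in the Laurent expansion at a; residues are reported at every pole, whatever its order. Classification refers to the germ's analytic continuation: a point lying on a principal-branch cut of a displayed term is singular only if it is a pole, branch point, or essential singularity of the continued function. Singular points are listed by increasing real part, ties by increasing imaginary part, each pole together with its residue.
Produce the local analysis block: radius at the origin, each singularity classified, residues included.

Radius of convergence at 0: 5/11.
At -7/5: an algebraic (square-root) branch point.
At -5/11: a pole of order 2; residue 26/27.

Denominator factor (ω + 5/11)^2: pole of order 2 at -5/11, modulus 5/11.
Branch term (8/17)*sqrt(1 - ω/(-7/5)): its argument vanishes at ω = -7/5, a square-root branch point, modulus 7/5.
The radius of convergence is the smallest modulus among the singular points: 5/11.
The branch term is analytic at -5/11 and contributes nothing to the residue; only the rational part matters.
At the order-2 pole -5/11 set g(ω) = (ω - (-5/11))^2*(rational part) = 26*ω/27 - 8/15.
Order-2 pole: residue = g'(a); g'(-5/11) = 26/27, so the residue is 26/27.
List the singular points by increasing real part (a conjugate pair: the negative imaginary part first).


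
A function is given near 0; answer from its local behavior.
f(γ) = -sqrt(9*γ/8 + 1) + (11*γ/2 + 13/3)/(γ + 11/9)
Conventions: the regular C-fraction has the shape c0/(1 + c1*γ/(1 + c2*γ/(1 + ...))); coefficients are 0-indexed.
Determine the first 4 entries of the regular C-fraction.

The regular C-fraction coefficients are [28/11, -2007/4928, 151533/99904, -11257281/60074416].

Taylor coefficients (expand at 0): a_0 = 28/11, a_1 = 2007/1936, a_2 = -783837/681472, a_3 = 117724023/119939072.
c0 = a_0 = 28/11. Peel one level at a time: if S = 1 + c*γ/S' with S'(0) = 1, then c is the γ-coefficient of S and S' = c*γ/(S - 1).
S_1 = c0/f = 1 + (-2007/4928)*γ + (1363797/2207744)*γ^2 + ...; c1 = -2007/4928.
S_2 = c1*γ/(S_1 - 1) = 1 + (151533/99904)*γ + (14473647/50922496)*γ^2 + ...; c2 = 151533/99904.
S_3 = c2*γ/(S_2 - 1) = 1 + (-11257281/60074416)*γ + ...; c3 = -11257281/60074416.
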